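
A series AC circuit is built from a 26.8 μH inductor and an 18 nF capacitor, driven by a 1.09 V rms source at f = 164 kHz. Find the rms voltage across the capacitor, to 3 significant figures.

2.23 V

ω = 2πf = 1.03e+06 rad/s
X_L = ωL = 27.6 Ω
X_C = 1/(ωC) = 53.9 Ω
Net reactance X = X_L − X_C = -26.3 Ω
Z = − j26.3 Ω
|Z| = √(0² + 26.3²) = 26.3 Ω
I = V/|Z| = 41.4 mA
V_C = I·|Z_C| = 0.0414 × 53.9 = 2.23 V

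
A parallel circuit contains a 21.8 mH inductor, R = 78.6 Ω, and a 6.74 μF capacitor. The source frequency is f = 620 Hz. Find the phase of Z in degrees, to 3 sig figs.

ω = 2πf = 3896 rad/s
X_L = ωL = 84.9 Ω
X_C = 1/(ωC) = 38.1 Ω
Parallel: admittances add. Y = 1/R + 1/(jωL) + jωC
Y = (0.0127 + j0.0145) S
|Y| = 0.0193 S → |Z| = 1/|Y| = 51.9 Ω, ∠Z = −∠Y = -48.7°

-48.7°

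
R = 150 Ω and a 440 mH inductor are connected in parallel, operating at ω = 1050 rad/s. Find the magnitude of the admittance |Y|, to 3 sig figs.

X_L = ωL = 462 Ω
Parallel: admittances add. Y = 1/R + 1/(jωL)
Y = (0.00667 − j0.00216) S
|Y| = 0.00701 S → |Z| = 1/|Y| = 143 Ω, ∠Z = −∠Y = 18.0°

7.01 mS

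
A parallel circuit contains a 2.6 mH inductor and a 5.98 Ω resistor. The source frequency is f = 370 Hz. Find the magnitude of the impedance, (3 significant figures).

ω = 2πf = 2325 rad/s
X_L = ωL = 6.04 Ω
Parallel: admittances add. Y = 1/R + 1/(jωL)
Y = (0.167 − j0.165) S
|Y| = 0.235 S → |Z| = 1/|Y| = 4.25 Ω, ∠Z = −∠Y = 44.7°

4.25 Ω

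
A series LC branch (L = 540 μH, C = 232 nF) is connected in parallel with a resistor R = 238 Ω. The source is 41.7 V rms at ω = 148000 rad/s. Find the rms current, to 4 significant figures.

X_L = ωL = 79.92 Ω
X_C = 1/(ωC) = 29.12 Ω
Branch 1: Z₁ = R = 238.0 Ω
Branch 2 (series LC): Z₂ = j(X_L − X_C) = j50.80 Ω
Parallel: Z = Z₁Z₂/(Z₁+Z₂), |Z| = 49.68 Ω, ∠Z = 77.95°
I = V/|Z| = 41.7/49.68 = 839.4 mA

839.4 mA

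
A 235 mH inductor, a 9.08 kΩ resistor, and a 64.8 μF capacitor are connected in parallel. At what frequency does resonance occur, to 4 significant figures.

ω₀ = 1/√(LC) = 1/√(0.235 × 6.48e-05) = 256.3 rad/s
f₀ = ω₀/(2π) = 40.78 Hz

40.78 Hz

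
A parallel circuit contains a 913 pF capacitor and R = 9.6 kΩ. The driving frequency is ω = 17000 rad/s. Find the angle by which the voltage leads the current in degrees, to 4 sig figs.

-8.475°

X_C = 1/(ωC) = 64430 Ω
Parallel: admittances add. Y = 1/R + jωC
Y = (0.0001042 + j1.552e-05) S
|Y| = 0.0001053 S → |Z| = 1/|Y| = 9495 Ω, ∠Z = −∠Y = -8.475°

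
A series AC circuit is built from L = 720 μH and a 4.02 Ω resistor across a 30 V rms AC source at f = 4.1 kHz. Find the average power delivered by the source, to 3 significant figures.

10.0 W

ω = 2πf = 25760 rad/s
X_L = ωL = 18.5 Ω
Z = 4.02 + j18.5 Ω
|Z| = √(4.02² + 18.5²) = 19.0 Ω
∠Z = arctan(18.5/4.02) = 77.8°
I = V/|Z| = 1.58 A
P = VI cos φ = 30 × 1.58 × cos(77.8°) = 10.0 W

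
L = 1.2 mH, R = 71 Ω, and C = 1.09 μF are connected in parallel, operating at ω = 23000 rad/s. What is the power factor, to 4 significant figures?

0.7837

X_L = ωL = 27.60 Ω
X_C = 1/(ωC) = 39.89 Ω
Parallel: admittances add. Y = 1/R + 1/(jωL) + jωC
Y = (0.01408 − j0.01116) S
|Y| = 0.01797 S → |Z| = 1/|Y| = 55.64 Ω, ∠Z = −∠Y = 38.40°
cos φ = cos(38.40°) = 0.7837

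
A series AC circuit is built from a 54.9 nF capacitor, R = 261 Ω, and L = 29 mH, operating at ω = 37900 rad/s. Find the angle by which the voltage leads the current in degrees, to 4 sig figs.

X_L = ωL = 1099 Ω
X_C = 1/(ωC) = 480.6 Ω
Net reactance X = X_L − X_C = 618.5 Ω
Z = 261.0 + j618.5 Ω
|Z| = √(261.0² + 618.5²) = 671.3 Ω
∠Z = arctan(618.5/261.0) = 67.12°

67.12°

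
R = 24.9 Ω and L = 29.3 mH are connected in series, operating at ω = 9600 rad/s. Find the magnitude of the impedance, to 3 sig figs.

X_L = ωL = 281 Ω
Z = 24.9 + j281 Ω
|Z| = √(24.9² + 281²) = 282 Ω

282 Ω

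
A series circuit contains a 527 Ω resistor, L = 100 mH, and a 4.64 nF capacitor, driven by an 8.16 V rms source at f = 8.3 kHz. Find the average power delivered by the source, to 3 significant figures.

24.2 mW

ω = 2πf = 52150 rad/s
X_L = ωL = 5220 Ω
X_C = 1/(ωC) = 4130 Ω
Net reactance X = X_L − X_C = 1080 Ω
Z = 527 + j1080 Ω
|Z| = √(527² + 1080²) = 1200 Ω
∠Z = arctan(1080/527) = 64.0°
I = V/|Z| = 6.78 mA
P = VI cos φ = 8.16 × 0.00678 × cos(64.0°) = 24.2 mW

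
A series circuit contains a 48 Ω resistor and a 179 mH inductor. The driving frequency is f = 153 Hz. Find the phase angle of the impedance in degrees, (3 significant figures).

ω = 2πf = 961.3 rad/s
X_L = ωL = 172 Ω
Z = 48.0 + j172 Ω
|Z| = √(48.0² + 172²) = 179 Ω
∠Z = arctan(172/48.0) = 74.4°

74.4°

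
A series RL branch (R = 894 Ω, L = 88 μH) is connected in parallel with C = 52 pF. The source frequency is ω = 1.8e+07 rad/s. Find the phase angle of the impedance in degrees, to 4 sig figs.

X_L = ωL = 1584 Ω
X_C = 1/(ωC) = 1068 Ω
Branch 1 (R+jX_L): Z₁ = 894.0 + j1584 Ω, |Z₁| = 1819 Ω
Branch 2 (−jX_C): Z₂ = −j1068 Ω
Parallel: Z = Z₁Z₂/(Z₁+Z₂), |Z| = 1883 Ω, ∠Z = -59.41°

-59.41°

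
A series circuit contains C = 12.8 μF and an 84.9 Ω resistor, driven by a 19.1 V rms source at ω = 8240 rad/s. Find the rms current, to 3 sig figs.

X_C = 1/(ωC) = 9.48 Ω
Z = 84.9 − j9.48 Ω
|Z| = √(84.9² + 9.48²) = 85.4 Ω
I = V/|Z| = 19.1/85.4 = 224 mA

224 mA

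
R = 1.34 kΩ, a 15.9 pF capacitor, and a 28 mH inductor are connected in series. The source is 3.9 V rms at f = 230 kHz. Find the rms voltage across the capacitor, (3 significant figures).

ω = 2πf = 1.445e+06 rad/s
X_L = ωL = 40500 Ω
X_C = 1/(ωC) = 43500 Ω
Net reactance X = X_L − X_C = -3060 Ω
Z = 1340 − j3060 Ω
|Z| = √(1340² + 3060²) = 3340 Ω
I = V/|Z| = 1.17 mA
V_C = I·|Z_C| = 0.00117 × 43500 = 50.9 V

50.9 V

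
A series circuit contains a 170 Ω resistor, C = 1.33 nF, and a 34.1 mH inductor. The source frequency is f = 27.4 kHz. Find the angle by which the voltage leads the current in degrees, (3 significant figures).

83.5°

ω = 2πf = 172200 rad/s
X_L = ωL = 5870 Ω
X_C = 1/(ωC) = 4370 Ω
Net reactance X = X_L − X_C = 1500 Ω
Z = 170 + j1500 Ω
|Z| = √(170² + 1500²) = 1510 Ω
∠Z = arctan(1500/170) = 83.5°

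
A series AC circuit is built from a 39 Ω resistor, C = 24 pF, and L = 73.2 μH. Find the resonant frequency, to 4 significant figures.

ω₀ = 1/√(LC) = 1/√(7.32e-05 × 2.4e-11) = 2.386e+07 rad/s
f₀ = ω₀/(2π) = 3.797 MHz

3.797 MHz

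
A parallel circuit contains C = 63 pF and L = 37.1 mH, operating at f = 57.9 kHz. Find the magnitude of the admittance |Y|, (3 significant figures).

51.2 μS

ω = 2πf = 363800 rad/s
X_L = ωL = 13500 Ω
X_C = 1/(ωC) = 43600 Ω
Parallel: admittances add. Y = 1/(jωL) + jωC
Y = (0 − j5.12e-05) S
|Y| = 5.12e-05 S → |Z| = 1/|Y| = 19500 Ω, ∠Z = −∠Y = 90.0°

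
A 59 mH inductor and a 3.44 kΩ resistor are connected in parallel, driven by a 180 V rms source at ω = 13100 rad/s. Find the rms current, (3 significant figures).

X_L = ωL = 773 Ω
Parallel: admittances add. Y = 1/R + 1/(jωL)
Y = (0.000291 − j0.00129) S
|Y| = 0.00133 S → |Z| = 1/|Y| = 754 Ω, ∠Z = −∠Y = 77.3°
I = V/|Z| = 180/754 = 239 mA

239 mA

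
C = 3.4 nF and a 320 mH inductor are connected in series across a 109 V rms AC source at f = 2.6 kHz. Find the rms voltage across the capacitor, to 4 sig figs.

153.6 V

ω = 2πf = 16340 rad/s
X_L = ωL = 5228 Ω
X_C = 1/(ωC) = 18000 Ω
Net reactance X = X_L − X_C = -12780 Ω
Z = − j12780 Ω
|Z| = √(0² + 12780²) = 12780 Ω
I = V/|Z| = 8.531 mA
V_C = I·|Z_C| = 0.008531 × 18000 = 153.6 V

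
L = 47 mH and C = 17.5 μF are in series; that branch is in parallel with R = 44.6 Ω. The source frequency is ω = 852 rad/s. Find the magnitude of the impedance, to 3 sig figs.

X_L = ωL = 40.0 Ω
X_C = 1/(ωC) = 67.1 Ω
Branch 1: Z₁ = R = 44.6 Ω
Branch 2 (series LC): Z₂ = j(X_L − X_C) = −j27.0 Ω
Parallel: Z = Z₁Z₂/(Z₁+Z₂), |Z| = 23.1 Ω, ∠Z = -58.8°

23.1 Ω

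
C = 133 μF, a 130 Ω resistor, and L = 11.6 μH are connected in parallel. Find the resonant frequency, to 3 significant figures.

ω₀ = 1/√(LC) = 1/√(1.16e-05 × 0.000133) = 25460 rad/s
f₀ = ω₀/(2π) = 4.05 kHz

4.05 kHz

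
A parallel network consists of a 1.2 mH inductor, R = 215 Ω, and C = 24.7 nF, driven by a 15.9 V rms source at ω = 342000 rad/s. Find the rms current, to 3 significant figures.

121 mA

X_L = ωL = 410 Ω
X_C = 1/(ωC) = 118 Ω
Parallel: admittances add. Y = 1/R + 1/(jωL) + jωC
Y = (0.00465 + j0.00601) S
|Y| = 0.00760 S → |Z| = 1/|Y| = 132 Ω, ∠Z = −∠Y = -52.3°
I = V/|Z| = 15.9/132 = 121 mA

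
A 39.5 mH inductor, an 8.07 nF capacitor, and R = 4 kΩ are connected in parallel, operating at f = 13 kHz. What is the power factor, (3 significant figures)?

0.582

ω = 2πf = 81680 rad/s
X_L = ωL = 3230 Ω
X_C = 1/(ωC) = 1520 Ω
Parallel: admittances add. Y = 1/R + 1/(jωL) + jωC
Y = (0.000250 + j0.000349) S
|Y| = 0.000429 S → |Z| = 1/|Y| = 2330 Ω, ∠Z = −∠Y = -54.4°
cos φ = cos(-54.4°) = 0.582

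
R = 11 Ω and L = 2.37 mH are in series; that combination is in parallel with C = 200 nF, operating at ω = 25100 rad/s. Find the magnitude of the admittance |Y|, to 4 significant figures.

11.63 mS

X_L = ωL = 59.49 Ω
X_C = 1/(ωC) = 199.2 Ω
Branch 1 (R+jX_L): Z₁ = 11.00 + j59.49 Ω, |Z₁| = 60.50 Ω
Branch 2 (−jX_C): Z₂ = −j199.2 Ω
Parallel: Z = Z₁Z₂/(Z₁+Z₂), |Z| = 85.99 Ω, ∠Z = 75.02°
|Y| = 1/|Z| = 11.63 mS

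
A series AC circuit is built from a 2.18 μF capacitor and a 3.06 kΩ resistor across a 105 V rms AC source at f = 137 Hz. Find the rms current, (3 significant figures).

33.8 mA

ω = 2πf = 860.8 rad/s
X_C = 1/(ωC) = 533 Ω
Z = 3060 − j533 Ω
|Z| = √(3060² + 533²) = 3110 Ω
I = V/|Z| = 105/3110 = 33.8 mA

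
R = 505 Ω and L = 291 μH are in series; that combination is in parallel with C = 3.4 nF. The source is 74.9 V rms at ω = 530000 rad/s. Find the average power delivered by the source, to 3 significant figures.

X_L = ωL = 154 Ω
X_C = 1/(ωC) = 555 Ω
Branch 1 (R+jX_L): Z₁ = 505 + j154 Ω, |Z₁| = 528 Ω
Branch 2 (−jX_C): Z₂ = −j555 Ω
Parallel: Z = Z₁Z₂/(Z₁+Z₂), |Z| = 455 Ω, ∠Z = -34.6°
I = V/|Z| = 165 mA
P = VI cos φ = 74.9 × 0.165 × cos(-34.6°) = 10.2 W

10.2 W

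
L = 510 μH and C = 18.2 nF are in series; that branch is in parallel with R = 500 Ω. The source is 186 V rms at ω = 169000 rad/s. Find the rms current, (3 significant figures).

X_L = ωL = 86.2 Ω
X_C = 1/(ωC) = 325 Ω
Branch 1: Z₁ = R = 500 Ω
Branch 2 (series LC): Z₂ = j(X_L − X_C) = −j239 Ω
Parallel: Z = Z₁Z₂/(Z₁+Z₂), |Z| = 216 Ω, ∠Z = -64.5°
I = V/|Z| = 186/216 = 863 mA

863 mA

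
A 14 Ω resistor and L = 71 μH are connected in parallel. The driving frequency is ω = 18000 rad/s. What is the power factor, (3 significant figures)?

0.0909

X_L = ωL = 1.28 Ω
Parallel: admittances add. Y = 1/R + 1/(jωL)
Y = (0.0714 − j0.782) S
|Y| = 0.786 S → |Z| = 1/|Y| = 1.27 Ω, ∠Z = −∠Y = 84.8°
cos φ = cos(84.8°) = 0.0909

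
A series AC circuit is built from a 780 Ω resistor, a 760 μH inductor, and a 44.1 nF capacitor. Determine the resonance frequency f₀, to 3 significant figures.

27.5 kHz

ω₀ = 1/√(LC) = 1/√(0.00076 × 4.41e-08) = 172700 rad/s
f₀ = ω₀/(2π) = 27.5 kHz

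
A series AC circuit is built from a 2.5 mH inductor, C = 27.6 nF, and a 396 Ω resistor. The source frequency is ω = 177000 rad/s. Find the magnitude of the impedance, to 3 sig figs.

462 Ω

X_L = ωL = 442 Ω
X_C = 1/(ωC) = 205 Ω
Net reactance X = X_L − X_C = 238 Ω
Z = 396 + j238 Ω
|Z| = √(396² + 238²) = 462 Ω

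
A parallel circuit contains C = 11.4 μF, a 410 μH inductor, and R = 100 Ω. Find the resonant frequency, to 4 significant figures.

2.328 kHz

ω₀ = 1/√(LC) = 1/√(0.00041 × 1.14e-05) = 14630 rad/s
f₀ = ω₀/(2π) = 2.328 kHz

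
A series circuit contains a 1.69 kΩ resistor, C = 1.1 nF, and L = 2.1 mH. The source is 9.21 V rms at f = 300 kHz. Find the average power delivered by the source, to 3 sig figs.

ω = 2πf = 1.885e+06 rad/s
X_L = ωL = 3960 Ω
X_C = 1/(ωC) = 482 Ω
Net reactance X = X_L − X_C = 3480 Ω
Z = 1690 + j3480 Ω
|Z| = √(1690² + 3480²) = 3870 Ω
∠Z = arctan(3480/1690) = 64.1°
I = V/|Z| = 2.38 mA
P = VI cos φ = 9.21 × 0.00238 × cos(64.1°) = 9.60 mW

9.60 mW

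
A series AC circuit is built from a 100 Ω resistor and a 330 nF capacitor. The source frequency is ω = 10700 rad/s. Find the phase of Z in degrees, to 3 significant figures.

-70.6°

X_C = 1/(ωC) = 283 Ω
Z = 100 − j283 Ω
|Z| = √(100² + 283²) = 300 Ω
∠Z = arctan(-283/100) = -70.6°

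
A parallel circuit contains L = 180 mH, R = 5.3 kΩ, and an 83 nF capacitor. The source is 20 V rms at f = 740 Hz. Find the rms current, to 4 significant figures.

16.61 mA

ω = 2πf = 4650 rad/s
X_L = ωL = 836.9 Ω
X_C = 1/(ωC) = 2591 Ω
Parallel: admittances add. Y = 1/R + 1/(jωL) + jωC
Y = (0.0001887 − j0.0008089) S
|Y| = 0.0008307 S → |Z| = 1/|Y| = 1204 Ω, ∠Z = −∠Y = 76.87°
I = V/|Z| = 20/1204 = 16.61 mA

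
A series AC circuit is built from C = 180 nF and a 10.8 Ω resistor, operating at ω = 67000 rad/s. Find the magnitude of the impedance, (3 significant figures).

X_C = 1/(ωC) = 82.9 Ω
Z = 10.8 − j82.9 Ω
|Z| = √(10.8² + 82.9²) = 83.6 Ω

83.6 Ω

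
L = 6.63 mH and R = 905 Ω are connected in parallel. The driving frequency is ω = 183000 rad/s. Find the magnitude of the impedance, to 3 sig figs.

725 Ω

X_L = ωL = 1210 Ω
Parallel: admittances add. Y = 1/R + 1/(jωL)
Y = (0.00110 − j0.000824) S
|Y| = 0.00138 S → |Z| = 1/|Y| = 725 Ω, ∠Z = −∠Y = 36.7°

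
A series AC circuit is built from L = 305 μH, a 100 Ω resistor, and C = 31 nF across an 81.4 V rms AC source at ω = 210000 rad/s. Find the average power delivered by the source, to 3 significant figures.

36.8 W

X_L = ωL = 64.0 Ω
X_C = 1/(ωC) = 154 Ω
Net reactance X = X_L − X_C = -89.6 Ω
Z = 100 − j89.6 Ω
|Z| = √(100² + 89.6²) = 134 Ω
∠Z = arctan(-89.6/100) = -41.8°
I = V/|Z| = 606 mA
P = VI cos φ = 81.4 × 0.606 × cos(-41.8°) = 36.8 W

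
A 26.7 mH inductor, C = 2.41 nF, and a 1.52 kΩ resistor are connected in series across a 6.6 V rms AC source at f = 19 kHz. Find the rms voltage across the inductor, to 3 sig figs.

13.6 V

ω = 2πf = 119400 rad/s
X_L = ωL = 3190 Ω
X_C = 1/(ωC) = 3480 Ω
Net reactance X = X_L − X_C = -288 Ω
Z = 1520 − j288 Ω
|Z| = √(1520² + 288²) = 1550 Ω
I = V/|Z| = 4.27 mA
V_L = I·|Z_L| = 0.00427 × 3190 = 13.6 V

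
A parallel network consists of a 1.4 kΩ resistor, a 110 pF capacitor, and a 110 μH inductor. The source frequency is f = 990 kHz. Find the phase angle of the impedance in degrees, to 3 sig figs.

47.4°

ω = 2πf = 6.22e+06 rad/s
X_L = ωL = 684 Ω
X_C = 1/(ωC) = 1460 Ω
Parallel: admittances add. Y = 1/R + 1/(jωL) + jωC
Y = (0.000714 − j0.000777) S
|Y| = 0.00106 S → |Z| = 1/|Y| = 947 Ω, ∠Z = −∠Y = 47.4°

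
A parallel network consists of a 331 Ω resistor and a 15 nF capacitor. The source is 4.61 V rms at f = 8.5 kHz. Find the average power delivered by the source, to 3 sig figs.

64.2 mW

ω = 2πf = 53410 rad/s
X_C = 1/(ωC) = 1250 Ω
Parallel: admittances add. Y = 1/R + jωC
Y = (0.00302 + j0.000801) S
|Y| = 0.00313 S → |Z| = 1/|Y| = 320 Ω, ∠Z = −∠Y = -14.9°
I = V/|Z| = 14.4 mA
P = VI cos φ = 4.61 × 0.0144 × cos(-14.9°) = 64.2 mW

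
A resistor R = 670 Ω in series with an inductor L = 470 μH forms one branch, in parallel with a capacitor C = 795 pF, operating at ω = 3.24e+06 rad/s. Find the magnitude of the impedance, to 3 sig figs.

X_L = ωL = 1520 Ω
X_C = 1/(ωC) = 388 Ω
Branch 1 (R+jX_L): Z₁ = 670 + j1520 Ω, |Z₁| = 1660 Ω
Branch 2 (−jX_C): Z₂ = −j388 Ω
Parallel: Z = Z₁Z₂/(Z₁+Z₂), |Z| = 490 Ω, ∠Z = -83.2°

490 Ω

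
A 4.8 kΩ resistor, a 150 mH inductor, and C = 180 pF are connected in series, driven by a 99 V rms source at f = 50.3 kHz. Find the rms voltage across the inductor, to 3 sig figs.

155 V

ω = 2πf = 316000 rad/s
X_L = ωL = 47400 Ω
X_C = 1/(ωC) = 17600 Ω
Net reactance X = X_L − X_C = 29800 Ω
Z = 4800 + j29800 Ω
|Z| = √(4800² + 29800²) = 30200 Ω
I = V/|Z| = 3.28 mA
V_L = I·|Z_L| = 0.00328 × 47400 = 155 V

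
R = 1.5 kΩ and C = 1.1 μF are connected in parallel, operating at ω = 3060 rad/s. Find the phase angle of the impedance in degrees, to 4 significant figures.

-78.80°

X_C = 1/(ωC) = 297.1 Ω
Parallel: admittances add. Y = 1/R + jωC
Y = (0.0006667 + j0.003366) S
|Y| = 0.003431 S → |Z| = 1/|Y| = 291.4 Ω, ∠Z = −∠Y = -78.80°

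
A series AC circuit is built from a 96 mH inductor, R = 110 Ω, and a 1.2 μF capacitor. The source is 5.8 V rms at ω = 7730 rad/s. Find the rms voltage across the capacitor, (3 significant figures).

0.971 V

X_L = ωL = 742 Ω
X_C = 1/(ωC) = 108 Ω
Net reactance X = X_L − X_C = 634 Ω
Z = 110 + j634 Ω
|Z| = √(110² + 634²) = 644 Ω
I = V/|Z| = 9.01 mA
V_C = I·|Z_C| = 0.00901 × 108 = 0.971 V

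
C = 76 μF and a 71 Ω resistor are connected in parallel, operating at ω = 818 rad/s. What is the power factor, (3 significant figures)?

0.221

X_C = 1/(ωC) = 16.1 Ω
Parallel: admittances add. Y = 1/R + jωC
Y = (0.0141 + j0.0622) S
|Y| = 0.0637 S → |Z| = 1/|Y| = 15.7 Ω, ∠Z = −∠Y = -77.2°
cos φ = cos(-77.2°) = 0.221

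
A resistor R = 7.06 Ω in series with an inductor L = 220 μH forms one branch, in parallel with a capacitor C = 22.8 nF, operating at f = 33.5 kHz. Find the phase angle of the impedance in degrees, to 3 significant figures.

ω = 2πf = 210500 rad/s
X_L = ωL = 46.3 Ω
X_C = 1/(ωC) = 208 Ω
Branch 1 (R+jX_L): Z₁ = 7.06 + j46.3 Ω, |Z₁| = 46.8 Ω
Branch 2 (−jX_C): Z₂ = −j208 Ω
Parallel: Z = Z₁Z₂/(Z₁+Z₂), |Z| = 60.2 Ω, ∠Z = 78.8°

78.8°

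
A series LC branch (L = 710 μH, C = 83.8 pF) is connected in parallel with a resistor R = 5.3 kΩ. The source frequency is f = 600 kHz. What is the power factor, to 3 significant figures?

ω = 2πf = 3.77e+06 rad/s
X_L = ωL = 2680 Ω
X_C = 1/(ωC) = 3170 Ω
Branch 1: Z₁ = R = 5300 Ω
Branch 2 (series LC): Z₂ = j(X_L − X_C) = −j489 Ω
Parallel: Z = Z₁Z₂/(Z₁+Z₂), |Z| = 487 Ω, ∠Z = -84.7°
cos φ = cos(-84.7°) = 0.0918

0.0918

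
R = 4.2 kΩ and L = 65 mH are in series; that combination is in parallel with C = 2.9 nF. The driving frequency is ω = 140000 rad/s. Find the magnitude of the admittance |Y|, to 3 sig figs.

318 μS

X_L = ωL = 9100 Ω
X_C = 1/(ωC) = 2460 Ω
Branch 1 (R+jX_L): Z₁ = 4200 + j9100 Ω, |Z₁| = 10000 Ω
Branch 2 (−jX_C): Z₂ = −j2460 Ω
Parallel: Z = Z₁Z₂/(Z₁+Z₂), |Z| = 3140 Ω, ∠Z = -82.4°
|Y| = 1/|Z| = 318 μS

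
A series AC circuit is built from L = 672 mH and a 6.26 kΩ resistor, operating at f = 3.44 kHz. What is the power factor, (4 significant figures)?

ω = 2πf = 21610 rad/s
X_L = ωL = 14520 Ω
Z = 6260 + j14520 Ω
|Z| = √(6260² + 14520²) = 15820 Ω
∠Z = arctan(14520/6260) = 66.68°
cos φ = cos(66.68°) = 0.3958

0.3958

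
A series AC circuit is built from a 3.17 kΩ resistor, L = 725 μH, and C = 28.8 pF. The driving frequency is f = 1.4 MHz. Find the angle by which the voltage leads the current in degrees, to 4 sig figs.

ω = 2πf = 8.796e+06 rad/s
X_L = ωL = 6377 Ω
X_C = 1/(ωC) = 3947 Ω
Net reactance X = X_L − X_C = 2430 Ω
Z = 3170 + j2430 Ω
|Z| = √(3170² + 2430²) = 3994 Ω
∠Z = arctan(2430/3170) = 37.47°

37.47°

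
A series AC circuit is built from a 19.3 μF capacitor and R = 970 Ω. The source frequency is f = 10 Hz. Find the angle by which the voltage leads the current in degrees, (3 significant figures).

-40.4°

ω = 2πf = 62.83 rad/s
X_C = 1/(ωC) = 825 Ω
Z = 970 − j825 Ω
|Z| = √(970² + 825²) = 1270 Ω
∠Z = arctan(-825/970) = -40.4°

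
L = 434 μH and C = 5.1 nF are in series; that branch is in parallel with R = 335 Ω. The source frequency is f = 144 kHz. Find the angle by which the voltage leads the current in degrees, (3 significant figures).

ω = 2πf = 904800 rad/s
X_L = ωL = 393 Ω
X_C = 1/(ωC) = 217 Ω
Branch 1: Z₁ = R = 335 Ω
Branch 2 (series LC): Z₂ = j(X_L − X_C) = j176 Ω
Parallel: Z = Z₁Z₂/(Z₁+Z₂), |Z| = 156 Ω, ∠Z = 62.3°

62.3°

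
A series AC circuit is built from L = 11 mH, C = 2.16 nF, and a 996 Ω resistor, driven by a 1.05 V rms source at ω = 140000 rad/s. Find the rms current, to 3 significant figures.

518 μA

X_L = ωL = 1540 Ω
X_C = 1/(ωC) = 3310 Ω
Net reactance X = X_L − X_C = -1770 Ω
Z = 996 − j1770 Ω
|Z| = √(996² + 1770²) = 2030 Ω
I = V/|Z| = 1.05/2030 = 518 μA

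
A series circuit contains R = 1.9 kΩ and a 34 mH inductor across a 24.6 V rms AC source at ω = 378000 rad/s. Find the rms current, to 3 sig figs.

1.89 mA

X_L = ωL = 12900 Ω
Z = 1900 + j12900 Ω
|Z| = √(1900² + 12900²) = 13000 Ω
I = V/|Z| = 24.6/13000 = 1.89 mA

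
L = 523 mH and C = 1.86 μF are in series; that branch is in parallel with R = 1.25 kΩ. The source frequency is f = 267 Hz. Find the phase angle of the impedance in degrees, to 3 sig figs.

ω = 2πf = 1678 rad/s
X_L = ωL = 877 Ω
X_C = 1/(ωC) = 320 Ω
Branch 1: Z₁ = R = 1250 Ω
Branch 2 (series LC): Z₂ = j(X_L − X_C) = j557 Ω
Parallel: Z = Z₁Z₂/(Z₁+Z₂), |Z| = 509 Ω, ∠Z = 66.0°

66.0°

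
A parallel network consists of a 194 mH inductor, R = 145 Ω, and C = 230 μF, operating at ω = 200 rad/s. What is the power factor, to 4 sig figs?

0.3227

X_L = ωL = 38.80 Ω
X_C = 1/(ωC) = 21.74 Ω
Parallel: admittances add. Y = 1/R + 1/(jωL) + jωC
Y = (0.006897 + j0.02023) S
|Y| = 0.02137 S → |Z| = 1/|Y| = 46.79 Ω, ∠Z = −∠Y = -71.17°
cos φ = cos(-71.17°) = 0.3227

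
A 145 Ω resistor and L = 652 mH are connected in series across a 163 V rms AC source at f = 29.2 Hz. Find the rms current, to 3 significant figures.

867 mA

ω = 2πf = 183.5 rad/s
X_L = ωL = 120 Ω
Z = 145 + j120 Ω
|Z| = √(145² + 120²) = 188 Ω
I = V/|Z| = 163/188 = 867 mA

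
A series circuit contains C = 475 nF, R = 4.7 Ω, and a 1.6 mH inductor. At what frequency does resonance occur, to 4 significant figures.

ω₀ = 1/√(LC) = 1/√(0.0016 × 4.75e-07) = 36270 rad/s
f₀ = ω₀/(2π) = 5.773 kHz

5.773 kHz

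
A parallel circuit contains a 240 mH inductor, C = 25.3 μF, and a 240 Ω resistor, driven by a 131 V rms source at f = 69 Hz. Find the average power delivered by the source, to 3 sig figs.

ω = 2πf = 433.5 rad/s
X_L = ωL = 104 Ω
X_C = 1/(ωC) = 91.2 Ω
Parallel: admittances add. Y = 1/R + 1/(jωL) + jωC
Y = (0.00417 + j0.00136) S
|Y| = 0.00438 S → |Z| = 1/|Y| = 228 Ω, ∠Z = −∠Y = -18.0°
I = V/|Z| = 574 mA
P = VI cos φ = 131 × 0.574 × cos(-18.0°) = 71.5 W

71.5 W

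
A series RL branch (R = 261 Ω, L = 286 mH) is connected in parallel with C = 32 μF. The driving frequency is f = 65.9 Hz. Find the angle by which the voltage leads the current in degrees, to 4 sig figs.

ω = 2πf = 414.1 rad/s
X_L = ωL = 118.4 Ω
X_C = 1/(ωC) = 75.47 Ω
Branch 1 (R+jX_L): Z₁ = 261.0 + j118.4 Ω, |Z₁| = 286.6 Ω
Branch 2 (−jX_C): Z₂ = −j75.47 Ω
Parallel: Z = Z₁Z₂/(Z₁+Z₂), |Z| = 81.78 Ω, ∠Z = -74.94°

-74.94°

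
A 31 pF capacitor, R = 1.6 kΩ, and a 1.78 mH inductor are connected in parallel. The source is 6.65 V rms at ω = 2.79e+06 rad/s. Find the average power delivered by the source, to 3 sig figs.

X_L = ωL = 4970 Ω
X_C = 1/(ωC) = 11600 Ω
Parallel: admittances add. Y = 1/R + 1/(jωL) + jωC
Y = (0.000625 − j0.000115) S
|Y| = 0.000635 S → |Z| = 1/|Y| = 1570 Ω, ∠Z = −∠Y = 10.4°
I = V/|Z| = 4.23 mA
P = VI cos φ = 6.65 × 0.00423 × cos(10.4°) = 27.6 mW

27.6 mW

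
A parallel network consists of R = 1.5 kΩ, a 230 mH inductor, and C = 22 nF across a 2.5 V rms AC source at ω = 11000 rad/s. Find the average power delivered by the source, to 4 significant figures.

X_L = ωL = 2530 Ω
X_C = 1/(ωC) = 4132 Ω
Parallel: admittances add. Y = 1/R + 1/(jωL) + jωC
Y = (0.0006667 − j0.0001533) S
|Y| = 0.0006841 S → |Z| = 1/|Y| = 1462 Ω, ∠Z = −∠Y = 12.95°
I = V/|Z| = 1.710 mA
P = VI cos φ = 2.5 × 0.001710 × cos(12.95°) = 4.167 mW

4.167 mW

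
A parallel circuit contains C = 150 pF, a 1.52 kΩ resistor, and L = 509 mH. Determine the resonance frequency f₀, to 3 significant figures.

18.2 kHz

ω₀ = 1/√(LC) = 1/√(0.509 × 1.5e-10) = 114400 rad/s
f₀ = ω₀/(2π) = 18.2 kHz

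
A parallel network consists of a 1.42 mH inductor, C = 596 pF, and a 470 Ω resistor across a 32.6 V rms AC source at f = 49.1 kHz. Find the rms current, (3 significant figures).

ω = 2πf = 308500 rad/s
X_L = ωL = 438 Ω
X_C = 1/(ωC) = 5440 Ω
Parallel: admittances add. Y = 1/R + 1/(jωL) + jωC
Y = (0.00213 − j0.00210) S
|Y| = 0.00299 S → |Z| = 1/|Y| = 335 Ω, ∠Z = −∠Y = 44.6°
I = V/|Z| = 32.6/335 = 97.4 mA

97.4 mA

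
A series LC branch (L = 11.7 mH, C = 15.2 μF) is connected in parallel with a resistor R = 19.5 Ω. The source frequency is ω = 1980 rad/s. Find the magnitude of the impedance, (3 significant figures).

X_L = ωL = 23.2 Ω
X_C = 1/(ωC) = 33.2 Ω
Branch 1: Z₁ = R = 19.5 Ω
Branch 2 (series LC): Z₂ = j(X_L − X_C) = −j10.1 Ω
Parallel: Z = Z₁Z₂/(Z₁+Z₂), |Z| = 8.94 Ω, ∠Z = -62.7°

8.94 Ω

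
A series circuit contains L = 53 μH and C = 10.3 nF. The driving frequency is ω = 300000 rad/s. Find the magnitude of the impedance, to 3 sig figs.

X_L = ωL = 15.9 Ω
X_C = 1/(ωC) = 324 Ω
Net reactance X = X_L − X_C = -308 Ω
Z = − j308 Ω
|Z| = √(0² + 308²) = 308 Ω

308 Ω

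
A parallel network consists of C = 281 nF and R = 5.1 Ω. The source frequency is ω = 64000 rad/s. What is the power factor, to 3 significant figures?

X_C = 1/(ωC) = 55.6 Ω
Parallel: admittances add. Y = 1/R + jωC
Y = (0.196 + j0.0180) S
|Y| = 0.197 S → |Z| = 1/|Y| = 5.08 Ω, ∠Z = −∠Y = -5.24°
cos φ = cos(-5.24°) = 0.996

0.996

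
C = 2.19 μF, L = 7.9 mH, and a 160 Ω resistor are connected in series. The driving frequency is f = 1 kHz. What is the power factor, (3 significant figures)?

0.990

ω = 2πf = 6283 rad/s
X_L = ωL = 49.6 Ω
X_C = 1/(ωC) = 72.7 Ω
Net reactance X = X_L − X_C = -23.0 Ω
Z = 160 − j23.0 Ω
|Z| = √(160² + 23.0²) = 162 Ω
∠Z = arctan(-23.0/160) = -8.19°
cos φ = cos(-8.19°) = 0.990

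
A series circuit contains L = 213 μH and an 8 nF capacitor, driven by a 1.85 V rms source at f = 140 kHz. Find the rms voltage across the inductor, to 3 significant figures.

7.66 V

ω = 2πf = 879600 rad/s
X_L = ωL = 187 Ω
X_C = 1/(ωC) = 142 Ω
Net reactance X = X_L − X_C = 45.3 Ω
Z = j45.3 Ω
|Z| = √(0² + 45.3²) = 45.3 Ω
I = V/|Z| = 40.9 mA
V_L = I·|Z_L| = 0.0409 × 187 = 7.66 V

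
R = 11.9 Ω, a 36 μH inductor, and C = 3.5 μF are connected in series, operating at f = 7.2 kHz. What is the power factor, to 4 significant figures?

ω = 2πf = 45240 rad/s
X_L = ωL = 1.629 Ω
X_C = 1/(ωC) = 6.316 Ω
Net reactance X = X_L − X_C = -4.687 Ω
Z = 11.90 − j4.687 Ω
|Z| = √(11.90² + 4.687²) = 12.79 Ω
∠Z = arctan(-4.687/11.90) = -21.50°
cos φ = cos(-21.50°) = 0.9304

0.9304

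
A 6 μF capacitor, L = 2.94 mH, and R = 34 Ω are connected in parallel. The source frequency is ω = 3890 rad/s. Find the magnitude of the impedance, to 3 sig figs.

14.2 Ω

X_L = ωL = 11.4 Ω
X_C = 1/(ωC) = 42.8 Ω
Parallel: admittances add. Y = 1/R + 1/(jωL) + jωC
Y = (0.0294 − j0.0641) S
|Y| = 0.0705 S → |Z| = 1/|Y| = 14.2 Ω, ∠Z = −∠Y = 65.4°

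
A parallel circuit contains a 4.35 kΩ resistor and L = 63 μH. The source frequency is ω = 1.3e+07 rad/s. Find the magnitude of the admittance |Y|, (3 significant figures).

1.24 mS

X_L = ωL = 819 Ω
Parallel: admittances add. Y = 1/R + 1/(jωL)
Y = (0.000230 − j0.00122) S
|Y| = 0.00124 S → |Z| = 1/|Y| = 805 Ω, ∠Z = −∠Y = 79.3°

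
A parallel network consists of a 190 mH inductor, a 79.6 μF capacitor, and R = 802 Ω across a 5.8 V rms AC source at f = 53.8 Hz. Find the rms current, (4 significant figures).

66.16 mA

ω = 2πf = 338.0 rad/s
X_L = ωL = 64.23 Ω
X_C = 1/(ωC) = 37.16 Ω
Parallel: admittances add. Y = 1/R + 1/(jωL) + jωC
Y = (0.001247 + j0.01134) S
|Y| = 0.01141 S → |Z| = 1/|Y| = 87.67 Ω, ∠Z = −∠Y = -83.72°
I = V/|Z| = 5.8/87.67 = 66.16 mA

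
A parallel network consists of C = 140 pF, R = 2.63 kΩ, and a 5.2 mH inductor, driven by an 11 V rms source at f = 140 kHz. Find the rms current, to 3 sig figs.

4.31 mA

ω = 2πf = 879600 rad/s
X_L = ωL = 4570 Ω
X_C = 1/(ωC) = 8120 Ω
Parallel: admittances add. Y = 1/R + 1/(jωL) + jωC
Y = (0.000380 − j9.55e-05) S
|Y| = 0.000392 S → |Z| = 1/|Y| = 2550 Ω, ∠Z = −∠Y = 14.1°
I = V/|Z| = 11/2550 = 4.31 mA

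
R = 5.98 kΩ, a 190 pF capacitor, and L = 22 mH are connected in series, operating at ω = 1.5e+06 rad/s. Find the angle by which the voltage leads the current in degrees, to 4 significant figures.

X_L = ωL = 33000 Ω
X_C = 1/(ωC) = 3509 Ω
Net reactance X = X_L − X_C = 29490 Ω
Z = 5980 + j29490 Ω
|Z| = √(5980² + 29490²) = 30090 Ω
∠Z = arctan(29490/5980) = 78.54°

78.54°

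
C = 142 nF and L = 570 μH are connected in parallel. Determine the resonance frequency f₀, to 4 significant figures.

17.69 kHz

ω₀ = 1/√(LC) = 1/√(0.00057 × 1.42e-07) = 111200 rad/s
f₀ = ω₀/(2π) = 17.69 kHz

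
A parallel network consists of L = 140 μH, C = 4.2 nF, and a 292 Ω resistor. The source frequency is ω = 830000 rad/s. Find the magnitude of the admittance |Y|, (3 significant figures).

X_L = ωL = 116 Ω
X_C = 1/(ωC) = 287 Ω
Parallel: admittances add. Y = 1/R + 1/(jωL) + jωC
Y = (0.00342 − j0.00512) S
|Y| = 0.00616 S → |Z| = 1/|Y| = 162 Ω, ∠Z = −∠Y = 56.2°

6.16 mS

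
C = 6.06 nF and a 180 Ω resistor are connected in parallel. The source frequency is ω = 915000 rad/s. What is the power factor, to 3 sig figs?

X_C = 1/(ωC) = 180 Ω
Parallel: admittances add. Y = 1/R + jωC
Y = (0.00556 + j0.00554) S
|Y| = 0.00785 S → |Z| = 1/|Y| = 127 Ω, ∠Z = −∠Y = -44.9°
cos φ = cos(-44.9°) = 0.708

0.708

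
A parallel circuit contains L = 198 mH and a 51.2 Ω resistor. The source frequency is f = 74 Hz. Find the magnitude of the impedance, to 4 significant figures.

ω = 2πf = 465.0 rad/s
X_L = ωL = 92.06 Ω
Parallel: admittances add. Y = 1/R + 1/(jωL)
Y = (0.01953 − j0.01086) S
|Y| = 0.02235 S → |Z| = 1/|Y| = 44.75 Ω, ∠Z = −∠Y = 29.08°

44.75 Ω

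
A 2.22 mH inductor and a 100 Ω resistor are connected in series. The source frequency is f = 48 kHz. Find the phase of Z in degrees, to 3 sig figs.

ω = 2πf = 301600 rad/s
X_L = ωL = 670 Ω
Z = 100 + j670 Ω
|Z| = √(100² + 670²) = 677 Ω
∠Z = arctan(670/100) = 81.5°

81.5°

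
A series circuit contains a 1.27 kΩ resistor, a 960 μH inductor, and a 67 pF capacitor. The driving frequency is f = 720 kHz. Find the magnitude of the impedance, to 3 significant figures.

ω = 2πf = 4.524e+06 rad/s
X_L = ωL = 4340 Ω
X_C = 1/(ωC) = 3300 Ω
Net reactance X = X_L − X_C = 1040 Ω
Z = 1270 + j1040 Ω
|Z| = √(1270² + 1040²) = 1640 Ω

1640 Ω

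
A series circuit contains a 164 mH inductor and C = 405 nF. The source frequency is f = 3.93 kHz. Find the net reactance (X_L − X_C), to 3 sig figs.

ω = 2πf = 24690 rad/s
X_L = ωL = 4050 Ω
X_C = 1/(ωC) = 100 Ω
X = 4050 − 100 = 3950 Ω

3950 Ω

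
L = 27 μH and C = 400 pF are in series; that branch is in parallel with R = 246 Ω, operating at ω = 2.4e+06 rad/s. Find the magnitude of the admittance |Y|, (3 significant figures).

4.19 mS

X_L = ωL = 64.8 Ω
X_C = 1/(ωC) = 1040 Ω
Branch 1: Z₁ = R = 246 Ω
Branch 2 (series LC): Z₂ = j(X_L − X_C) = −j977 Ω
Parallel: Z = Z₁Z₂/(Z₁+Z₂), |Z| = 239 Ω, ∠Z = -14.1°
|Y| = 1/|Z| = 4.19 mS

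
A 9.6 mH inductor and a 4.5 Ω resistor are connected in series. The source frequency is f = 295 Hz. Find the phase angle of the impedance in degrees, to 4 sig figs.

75.81°

ω = 2πf = 1854 rad/s
X_L = ωL = 17.79 Ω
Z = 4.500 + j17.79 Ω
|Z| = √(4.500² + 17.79²) = 18.35 Ω
∠Z = arctan(17.79/4.500) = 75.81°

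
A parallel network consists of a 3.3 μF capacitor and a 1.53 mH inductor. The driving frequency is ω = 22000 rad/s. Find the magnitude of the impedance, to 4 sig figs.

23.31 Ω

X_L = ωL = 33.66 Ω
X_C = 1/(ωC) = 13.77 Ω
Parallel: admittances add. Y = 1/(jωL) + jωC
Y = (0 + j0.04289) S
|Y| = 0.04289 S → |Z| = 1/|Y| = 23.31 Ω, ∠Z = −∠Y = -90.00°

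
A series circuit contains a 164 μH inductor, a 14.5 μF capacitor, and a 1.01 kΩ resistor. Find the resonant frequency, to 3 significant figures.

3.26 kHz

ω₀ = 1/√(LC) = 1/√(0.000164 × 1.45e-05) = 20510 rad/s
f₀ = ω₀/(2π) = 3.26 kHz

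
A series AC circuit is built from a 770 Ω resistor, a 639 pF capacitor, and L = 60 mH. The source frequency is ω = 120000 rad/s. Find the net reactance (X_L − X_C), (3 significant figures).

X_L = ωL = 7200 Ω
X_C = 1/(ωC) = 13000 Ω
X = 7200 − 13000 = -5840 Ω

-5840 Ω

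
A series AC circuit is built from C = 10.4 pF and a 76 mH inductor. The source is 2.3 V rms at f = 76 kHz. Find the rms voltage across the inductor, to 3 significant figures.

ω = 2πf = 477500 rad/s
X_L = ωL = 36300 Ω
X_C = 1/(ωC) = 201000 Ω
Net reactance X = X_L − X_C = -165000 Ω
Z = − j165000 Ω
|Z| = √(0² + 165000²) = 165000 Ω
I = V/|Z| = 13.9 μA
V_L = I·|Z_L| = 1.39e-05 × 36300 = 0.506 V

0.506 V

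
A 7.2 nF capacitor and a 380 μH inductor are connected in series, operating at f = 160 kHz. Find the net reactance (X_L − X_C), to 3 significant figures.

244 Ω

ω = 2πf = 1.005e+06 rad/s
X_L = ωL = 382 Ω
X_C = 1/(ωC) = 138 Ω
X = 382 − 138 = 244 Ω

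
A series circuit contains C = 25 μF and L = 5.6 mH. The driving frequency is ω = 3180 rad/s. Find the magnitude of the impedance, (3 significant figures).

5.23 Ω

X_L = ωL = 17.8 Ω
X_C = 1/(ωC) = 12.6 Ω
Net reactance X = X_L − X_C = 5.23 Ω
Z = j5.23 Ω
|Z| = √(0² + 5.23²) = 5.23 Ω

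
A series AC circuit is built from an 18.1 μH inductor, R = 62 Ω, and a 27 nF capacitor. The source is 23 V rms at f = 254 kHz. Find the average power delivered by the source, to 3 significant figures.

ω = 2πf = 1.596e+06 rad/s
X_L = ωL = 28.9 Ω
X_C = 1/(ωC) = 23.2 Ω
Net reactance X = X_L − X_C = 5.68 Ω
Z = 62.0 + j5.68 Ω
|Z| = √(62.0² + 5.68²) = 62.3 Ω
∠Z = arctan(5.68/62.0) = 5.23°
I = V/|Z| = 369 mA
P = VI cos φ = 23 × 0.369 × cos(5.23°) = 8.46 W

8.46 W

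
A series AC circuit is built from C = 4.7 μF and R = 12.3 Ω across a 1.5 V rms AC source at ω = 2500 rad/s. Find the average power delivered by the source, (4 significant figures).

3.743 mW

X_C = 1/(ωC) = 85.11 Ω
Z = 12.30 − j85.11 Ω
|Z| = √(12.30² + 85.11²) = 85.99 Ω
∠Z = arctan(-85.11/12.30) = -81.78°
I = V/|Z| = 17.44 mA
P = VI cos φ = 1.5 × 0.01744 × cos(-81.78°) = 3.743 mW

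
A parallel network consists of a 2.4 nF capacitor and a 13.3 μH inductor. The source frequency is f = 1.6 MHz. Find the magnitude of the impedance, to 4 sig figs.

ω = 2πf = 1.005e+07 rad/s
X_L = ωL = 133.7 Ω
X_C = 1/(ωC) = 41.45 Ω
Parallel: admittances add. Y = 1/(jωL) + jωC
Y = (0 + j0.01665) S
|Y| = 0.01665 S → |Z| = 1/|Y| = 60.07 Ω, ∠Z = −∠Y = -90.00°

60.07 Ω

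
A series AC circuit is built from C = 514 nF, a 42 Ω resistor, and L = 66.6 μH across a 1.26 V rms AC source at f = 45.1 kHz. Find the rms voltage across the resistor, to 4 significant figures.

ω = 2πf = 283400 rad/s
X_L = ωL = 18.87 Ω
X_C = 1/(ωC) = 6.866 Ω
Net reactance X = X_L − X_C = 12.01 Ω
Z = 42.00 + j12.01 Ω
|Z| = √(42.00² + 12.01²) = 43.68 Ω
I = V/|Z| = 28.84 mA
V_R = I·|Z_R| = 0.02884 × 42.00 = 1.211 V

1.211 V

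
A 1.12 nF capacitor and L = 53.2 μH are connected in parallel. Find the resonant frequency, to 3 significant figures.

ω₀ = 1/√(LC) = 1/√(5.32e-05 × 1.12e-09) = 4.097e+06 rad/s
f₀ = ω₀/(2π) = 652 kHz

652 kHz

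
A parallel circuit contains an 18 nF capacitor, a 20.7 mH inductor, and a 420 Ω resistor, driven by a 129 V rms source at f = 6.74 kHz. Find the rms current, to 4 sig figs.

311.0 mA

ω = 2πf = 42350 rad/s
X_L = ωL = 876.6 Ω
X_C = 1/(ωC) = 1312 Ω
Parallel: admittances add. Y = 1/R + 1/(jωL) + jωC
Y = (0.002381 − j0.0003785) S
|Y| = 0.002411 S → |Z| = 1/|Y| = 414.8 Ω, ∠Z = −∠Y = 9.032°
I = V/|Z| = 129/414.8 = 311.0 mA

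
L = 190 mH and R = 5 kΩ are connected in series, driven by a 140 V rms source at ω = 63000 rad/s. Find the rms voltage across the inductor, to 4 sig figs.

129.2 V

X_L = ωL = 11970 Ω
Z = 5000 + j11970 Ω
|Z| = √(5000² + 11970²) = 12970 Ω
I = V/|Z| = 10.79 mA
V_L = I·|Z_L| = 0.01079 × 11970 = 129.2 V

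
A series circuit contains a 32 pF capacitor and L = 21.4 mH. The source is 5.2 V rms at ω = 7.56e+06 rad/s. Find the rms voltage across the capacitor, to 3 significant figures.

X_L = ωL = 162000 Ω
X_C = 1/(ωC) = 4130 Ω
Net reactance X = X_L − X_C = 158000 Ω
Z = j158000 Ω
|Z| = √(0² + 158000²) = 158000 Ω
I = V/|Z| = 33.0 μA
V_C = I·|Z_C| = 3.3e-05 × 4130 = 0.136 V

0.136 V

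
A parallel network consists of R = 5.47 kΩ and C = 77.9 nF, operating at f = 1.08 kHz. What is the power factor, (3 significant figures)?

ω = 2πf = 6786 rad/s
X_C = 1/(ωC) = 1890 Ω
Parallel: admittances add. Y = 1/R + jωC
Y = (0.000183 + j0.000529) S
|Y| = 0.000559 S → |Z| = 1/|Y| = 1790 Ω, ∠Z = −∠Y = -70.9°
cos φ = cos(-70.9°) = 0.327

0.327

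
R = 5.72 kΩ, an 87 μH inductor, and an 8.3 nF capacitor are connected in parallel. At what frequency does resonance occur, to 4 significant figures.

187.3 kHz

ω₀ = 1/√(LC) = 1/√(8.7e-05 × 8.3e-09) = 1.177e+06 rad/s
f₀ = ω₀/(2π) = 187.3 kHz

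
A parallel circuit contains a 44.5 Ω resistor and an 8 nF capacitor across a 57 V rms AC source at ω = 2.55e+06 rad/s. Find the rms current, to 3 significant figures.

1.73 A

X_C = 1/(ωC) = 49.0 Ω
Parallel: admittances add. Y = 1/R + jωC
Y = (0.0225 + j0.0204) S
|Y| = 0.0304 S → |Z| = 1/|Y| = 32.9 Ω, ∠Z = −∠Y = -42.2°
I = V/|Z| = 57/32.9 = 1.73 A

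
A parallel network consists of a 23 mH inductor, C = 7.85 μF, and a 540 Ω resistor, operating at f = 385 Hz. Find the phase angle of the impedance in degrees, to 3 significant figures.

-28.7°

ω = 2πf = 2419 rad/s
X_L = ωL = 55.6 Ω
X_C = 1/(ωC) = 52.7 Ω
Parallel: admittances add. Y = 1/R + 1/(jωL) + jωC
Y = (0.00185 + j0.00102) S
|Y| = 0.00211 S → |Z| = 1/|Y| = 473 Ω, ∠Z = −∠Y = -28.7°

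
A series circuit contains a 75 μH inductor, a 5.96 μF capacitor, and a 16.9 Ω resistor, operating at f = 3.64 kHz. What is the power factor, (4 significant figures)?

ω = 2πf = 22870 rad/s
X_L = ωL = 1.715 Ω
X_C = 1/(ωC) = 7.336 Ω
Net reactance X = X_L − X_C = -5.621 Ω
Z = 16.90 − j5.621 Ω
|Z| = √(16.90² + 5.621²) = 17.81 Ω
∠Z = arctan(-5.621/16.90) = -18.40°
cos φ = cos(-18.40°) = 0.9489

0.9489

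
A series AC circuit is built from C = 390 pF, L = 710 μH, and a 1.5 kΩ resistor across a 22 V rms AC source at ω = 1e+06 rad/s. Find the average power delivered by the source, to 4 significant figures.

127.6 mW

X_L = ωL = 710.0 Ω
X_C = 1/(ωC) = 2564 Ω
Net reactance X = X_L − X_C = -1854 Ω
Z = 1500 − j1854 Ω
|Z| = √(1500² + 1854²) = 2385 Ω
∠Z = arctan(-1854/1500) = -51.03°
I = V/|Z| = 9.225 mA
P = VI cos φ = 22 × 0.009225 × cos(-51.03°) = 127.6 mW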